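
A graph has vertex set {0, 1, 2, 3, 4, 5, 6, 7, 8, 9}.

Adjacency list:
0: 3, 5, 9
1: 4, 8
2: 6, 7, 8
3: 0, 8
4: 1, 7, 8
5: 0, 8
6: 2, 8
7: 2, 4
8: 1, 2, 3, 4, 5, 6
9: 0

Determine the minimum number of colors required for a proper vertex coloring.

2, 6, 8 form a triangle, so at least 3 colors are needed.
3 colors suffice: color a → {0, 7, 8}; color b → {2, 3, 4, 5, 9}; color c → {1, 6}. No two adjacent vertices share a color.

3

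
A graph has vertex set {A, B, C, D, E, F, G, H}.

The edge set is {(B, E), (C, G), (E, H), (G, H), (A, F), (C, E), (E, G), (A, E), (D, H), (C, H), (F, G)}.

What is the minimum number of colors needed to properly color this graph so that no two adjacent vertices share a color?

4

C, E, G, H are pairwise adjacent (a clique of size 4), so at least 4 colors are needed.
A valid assignment using 4 colors: A=2, B=2, C=4, D=1, E=1, F=1, G=3, H=2. Every edge joins two different colors.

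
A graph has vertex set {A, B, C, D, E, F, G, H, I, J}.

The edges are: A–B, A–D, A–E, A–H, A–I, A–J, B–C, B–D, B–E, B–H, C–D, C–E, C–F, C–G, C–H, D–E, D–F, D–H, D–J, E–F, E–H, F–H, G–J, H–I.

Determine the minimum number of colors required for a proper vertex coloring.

A, B, D, E, H form a clique, so at least 5 colors are needed.
5 colors suffice: color 1 → {D, G, I}; color 2 → {H, J}; color 3 → {A, C}; color 4 → {E}; color 5 → {B, F}. No two adjacent vertices share a color.

5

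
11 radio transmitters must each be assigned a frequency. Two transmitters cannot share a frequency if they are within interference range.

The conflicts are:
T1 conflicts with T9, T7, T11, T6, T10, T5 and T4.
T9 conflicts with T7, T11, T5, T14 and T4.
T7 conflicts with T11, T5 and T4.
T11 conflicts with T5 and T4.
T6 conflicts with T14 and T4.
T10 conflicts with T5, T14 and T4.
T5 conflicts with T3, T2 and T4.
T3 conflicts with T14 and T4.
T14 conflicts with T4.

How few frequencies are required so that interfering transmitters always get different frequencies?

T1, T9, T7, T11, T5, T4 are mutually in conflict, so at least 6 frequencies are needed.
6 frequencies suffice: frequency 1 → {T2, T4}; frequency 2 → {T5, T14}; frequency 3 → {T1, T3}; frequency 4 → {T9, T6, T10}; frequency 5 → {T11}; frequency 6 → {T7}. No two conflicting transmitters share a frequency.

6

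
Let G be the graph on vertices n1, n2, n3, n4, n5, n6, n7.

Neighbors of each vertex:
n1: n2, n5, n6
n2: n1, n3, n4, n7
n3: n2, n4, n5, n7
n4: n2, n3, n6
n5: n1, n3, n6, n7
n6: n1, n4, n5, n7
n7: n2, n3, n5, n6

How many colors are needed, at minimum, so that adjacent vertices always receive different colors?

3

n1, n5, n6 form a triangle, so at least 3 colors are needed.
A valid assignment using 3 colors: n1=3, n2=2, n3=1, n4=3, n5=2, n6=1, n7=3. Every edge joins two different colors.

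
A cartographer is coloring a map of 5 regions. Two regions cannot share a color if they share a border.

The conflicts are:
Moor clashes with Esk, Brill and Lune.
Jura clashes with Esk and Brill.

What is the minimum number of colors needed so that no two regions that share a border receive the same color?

2

Jura and Brill conflict, so at least 2 colors are needed.
One proper 2-coloring: Moor=1, Jura=1, Esk=2, Brill=2, Lune=2. Every pair that conflicts lands in different colors.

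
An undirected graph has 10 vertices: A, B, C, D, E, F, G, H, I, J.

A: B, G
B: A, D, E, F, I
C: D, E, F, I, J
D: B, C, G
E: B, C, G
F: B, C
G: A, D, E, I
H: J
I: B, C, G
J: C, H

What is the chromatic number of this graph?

C and E are adjacent, so at least 2 colors are needed.
2 colors suffice: color 1 → {B, C, G, H}; color 2 → {A, D, E, F, I, J}. No two adjacent vertices share a color.

2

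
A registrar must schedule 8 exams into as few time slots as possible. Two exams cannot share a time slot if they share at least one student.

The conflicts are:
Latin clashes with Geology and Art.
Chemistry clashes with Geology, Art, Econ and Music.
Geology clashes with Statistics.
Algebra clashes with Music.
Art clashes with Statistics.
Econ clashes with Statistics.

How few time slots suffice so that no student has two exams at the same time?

2

Chemistry and Econ conflict, so at least 2 time slots are needed.
Using 2 time slots: Latin=1, Chemistry=1, Geology=2, Algebra=1, Art=2, Econ=2, Statistics=1, Music=2. Each listed conflict is separated.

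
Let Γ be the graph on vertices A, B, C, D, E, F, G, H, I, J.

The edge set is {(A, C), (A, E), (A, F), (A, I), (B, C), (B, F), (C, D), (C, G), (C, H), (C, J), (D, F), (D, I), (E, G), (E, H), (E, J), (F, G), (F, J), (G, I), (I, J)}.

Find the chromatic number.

E and J are adjacent, so at least 2 colors are needed.
2 colors suffice: color red → {C, E, F, I}; color blue → {A, B, D, G, H, J}. Every edge joins two different colors.

2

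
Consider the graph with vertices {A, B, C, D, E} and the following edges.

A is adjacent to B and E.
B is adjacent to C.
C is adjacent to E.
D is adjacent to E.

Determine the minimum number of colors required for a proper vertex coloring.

2

A and B are adjacent, so at least 2 colors are needed.
2 colors suffice: color 1 → {B, E}; color 2 → {A, C, D}. No two adjacent vertices share a color.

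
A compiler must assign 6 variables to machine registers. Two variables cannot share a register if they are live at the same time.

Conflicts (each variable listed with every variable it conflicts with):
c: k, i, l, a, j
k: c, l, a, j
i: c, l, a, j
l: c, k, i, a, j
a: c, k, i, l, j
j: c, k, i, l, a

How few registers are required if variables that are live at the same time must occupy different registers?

5

c, k, l, a, j are mutually in conflict, so at least 5 registers are needed.
5 registers suffice: register 1 → {j}; register 2 → {c}; register 3 → {l}; register 4 → {a}; register 5 → {k, i}. Every pair that conflicts lands in different registers.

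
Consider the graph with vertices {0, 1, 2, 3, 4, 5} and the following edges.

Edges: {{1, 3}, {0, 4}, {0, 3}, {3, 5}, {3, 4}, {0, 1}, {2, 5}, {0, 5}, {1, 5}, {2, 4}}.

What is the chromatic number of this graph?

0, 1, 3, 5 form a clique, so at least 4 colors are needed.
A valid assignment using 4 colors: 0=b, 1=d, 2=a, 3=a, 4=c, 5=c. Each edge has distinct colors on its endpoints.

4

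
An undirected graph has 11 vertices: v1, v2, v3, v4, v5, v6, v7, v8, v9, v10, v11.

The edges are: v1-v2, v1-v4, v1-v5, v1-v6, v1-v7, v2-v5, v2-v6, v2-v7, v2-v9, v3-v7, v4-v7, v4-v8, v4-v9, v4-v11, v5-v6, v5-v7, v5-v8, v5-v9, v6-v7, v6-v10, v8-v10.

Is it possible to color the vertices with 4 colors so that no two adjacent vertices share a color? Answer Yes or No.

v1, v2, v5, v6, v7 form a clique, so at least 5 colors are needed.
So 4 colors are not enough.

No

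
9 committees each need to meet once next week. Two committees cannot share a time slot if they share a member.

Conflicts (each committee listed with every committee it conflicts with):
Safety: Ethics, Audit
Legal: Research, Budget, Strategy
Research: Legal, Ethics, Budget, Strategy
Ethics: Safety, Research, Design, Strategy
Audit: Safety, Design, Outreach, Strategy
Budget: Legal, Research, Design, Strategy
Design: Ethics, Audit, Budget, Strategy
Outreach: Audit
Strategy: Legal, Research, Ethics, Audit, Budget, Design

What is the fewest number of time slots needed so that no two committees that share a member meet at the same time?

4

Legal, Research, Budget, Strategy are mutually in conflict, so at least 4 time slots are needed.
Using 4 time slots: Safety=1, Legal=4, Research=3, Ethics=2, Audit=2, Budget=2, Design=3, Outreach=1, Strategy=1. No two conflicting committees share a time slot.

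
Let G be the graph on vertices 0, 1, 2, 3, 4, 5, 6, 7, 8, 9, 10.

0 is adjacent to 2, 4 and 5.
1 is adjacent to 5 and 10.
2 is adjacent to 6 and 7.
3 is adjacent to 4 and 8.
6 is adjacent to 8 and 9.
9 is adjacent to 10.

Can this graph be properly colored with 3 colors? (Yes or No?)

The chromatic number is 3. The cycle 1-10-9-6-2-0-5-1 has odd length 7, so it cannot be 2-colored; at least 3 colors are needed.
3 colors suffice: color red → {1, 2, 4, 8, 9}; color blue → {0, 3, 6, 7, 10}; color green → {5}.
That is already a proper 3-coloring.

Yes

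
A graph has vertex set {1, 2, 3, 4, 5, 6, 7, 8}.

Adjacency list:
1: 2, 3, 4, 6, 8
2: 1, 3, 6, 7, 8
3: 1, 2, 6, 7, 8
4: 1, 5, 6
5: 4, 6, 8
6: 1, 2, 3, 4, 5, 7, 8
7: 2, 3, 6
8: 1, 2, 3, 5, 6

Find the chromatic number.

5

1, 2, 3, 6, 8 are mutually adjacent (a clique of size 5), so at least 5 colors are needed.
5 colors suffice: color a → {6}; color b → {3, 4}; color c → {1, 5, 7}; color d → {8}; color e → {2}. No two adjacent vertices share a color.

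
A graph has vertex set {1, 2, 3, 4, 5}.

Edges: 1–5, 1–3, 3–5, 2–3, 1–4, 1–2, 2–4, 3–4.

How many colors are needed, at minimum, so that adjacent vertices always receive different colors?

1, 2, 3, 4 are pairwise adjacent (a clique of size 4), so at least 4 colors are needed.
4 colors suffice: color a → {3}; color b → {1}; color c → {2, 5}; color d → {4}. Every edge joins two different colors.

4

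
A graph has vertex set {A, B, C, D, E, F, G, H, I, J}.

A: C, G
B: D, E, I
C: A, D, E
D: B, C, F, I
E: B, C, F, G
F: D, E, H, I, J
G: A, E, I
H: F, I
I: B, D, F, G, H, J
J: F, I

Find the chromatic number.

F, H, I are mutually adjacent, so at least 3 colors are needed.
One proper 3-coloring: A=red, B=blue, C=blue, D=green, E=red, F=blue, G=blue, H=green, I=red, J=green. Every edge joins two different colors.

3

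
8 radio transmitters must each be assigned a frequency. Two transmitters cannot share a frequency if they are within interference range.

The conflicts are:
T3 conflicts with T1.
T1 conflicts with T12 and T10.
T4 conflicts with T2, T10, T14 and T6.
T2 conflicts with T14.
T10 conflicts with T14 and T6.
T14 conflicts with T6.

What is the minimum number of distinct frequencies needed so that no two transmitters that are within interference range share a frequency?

T4, T10, T14, T6 are mutually in conflict, so at least 4 frequencies are needed.
4 frequencies suffice: frequency 1 → {T3, T2, T12, T10}; frequency 2 → {T1, T4}; frequency 3 → {T14}; frequency 4 → {T6}. Every pair that conflicts lands in different frequencies.

4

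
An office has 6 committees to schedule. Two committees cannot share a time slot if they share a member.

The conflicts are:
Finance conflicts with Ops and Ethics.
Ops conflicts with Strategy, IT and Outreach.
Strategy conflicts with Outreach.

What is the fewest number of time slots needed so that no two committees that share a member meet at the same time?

3

Ops, Strategy, Outreach are mutually in conflict, so at least 3 time slots are needed.
3 time slots suffice: Finance=2, Ops=1, Strategy=2, IT=2, Outreach=3, Ethics=1. Each listed conflict is separated.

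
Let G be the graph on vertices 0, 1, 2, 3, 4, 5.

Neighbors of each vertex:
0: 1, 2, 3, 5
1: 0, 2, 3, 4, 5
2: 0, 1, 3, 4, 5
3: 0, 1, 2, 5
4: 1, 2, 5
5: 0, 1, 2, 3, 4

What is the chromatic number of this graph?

5

0, 1, 2, 3, 5 form a clique, so at least 5 colors are needed.
5 colors suffice: color a → {5}; color b → {2}; color c → {1}; color d → {0, 4}; color e → {3}. No two adjacent vertices share a color.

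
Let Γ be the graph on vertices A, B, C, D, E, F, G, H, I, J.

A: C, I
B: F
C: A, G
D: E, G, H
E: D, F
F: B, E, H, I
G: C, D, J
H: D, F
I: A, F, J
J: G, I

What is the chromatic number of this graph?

3

The cycle J-G-C-A-I-J has odd length 5, so it cannot be 2-colored; at least 3 colors are needed.
3 colors suffice: color red → {C, D, F, J}; color blue → {B, E, G, H, I}; color green → {A}. No two adjacent vertices share a color.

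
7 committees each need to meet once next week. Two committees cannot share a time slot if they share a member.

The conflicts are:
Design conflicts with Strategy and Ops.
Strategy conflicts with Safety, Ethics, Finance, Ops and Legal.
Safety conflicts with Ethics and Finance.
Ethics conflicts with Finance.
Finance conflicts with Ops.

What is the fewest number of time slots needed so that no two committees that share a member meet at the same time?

Strategy, Safety, Ethics, Finance pairwise conflict, so at least 4 time slots are needed.
4 time slots suffice: time slot 1 → {Strategy}; time slot 2 → {Design, Finance, Legal}; time slot 3 → {Ethics, Ops}; time slot 4 → {Safety}. Each listed conflict is separated.

4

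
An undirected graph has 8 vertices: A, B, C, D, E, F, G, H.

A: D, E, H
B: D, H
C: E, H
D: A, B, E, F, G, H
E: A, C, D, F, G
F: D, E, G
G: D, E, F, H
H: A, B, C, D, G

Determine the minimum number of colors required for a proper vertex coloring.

D, E, F, G are mutually adjacent (a clique of size 4), so at least 4 colors are needed.
One proper 4-coloring: A=green, B=green, C=red, D=red, E=blue, F=yellow, G=green, H=blue. Each edge has distinct colors on its endpoints.

4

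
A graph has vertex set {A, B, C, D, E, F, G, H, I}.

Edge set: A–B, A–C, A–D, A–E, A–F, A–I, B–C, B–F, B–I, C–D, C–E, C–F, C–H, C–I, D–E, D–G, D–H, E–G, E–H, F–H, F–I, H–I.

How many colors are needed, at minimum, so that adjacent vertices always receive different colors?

5

A, B, C, F, I form a clique, so at least 5 colors are needed.
5 colors suffice: color 1 → {C, G}; color 2 → {A, H}; color 3 → {E, F}; color 4 → {D, I}; color 5 → {B}. Each edge has distinct colors on its endpoints.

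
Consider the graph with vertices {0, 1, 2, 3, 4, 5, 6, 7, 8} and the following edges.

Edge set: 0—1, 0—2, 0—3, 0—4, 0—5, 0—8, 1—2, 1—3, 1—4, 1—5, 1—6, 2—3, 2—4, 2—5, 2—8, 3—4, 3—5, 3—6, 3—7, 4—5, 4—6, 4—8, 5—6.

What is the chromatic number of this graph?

6

0, 1, 2, 3, 4, 5 form a clique, so at least 6 colors are needed.
One proper 6-coloring: 0=d, 1=c, 2=e, 3=a, 4=b, 5=f, 6=d, 7=b, 8=a. Every edge joins two different colors.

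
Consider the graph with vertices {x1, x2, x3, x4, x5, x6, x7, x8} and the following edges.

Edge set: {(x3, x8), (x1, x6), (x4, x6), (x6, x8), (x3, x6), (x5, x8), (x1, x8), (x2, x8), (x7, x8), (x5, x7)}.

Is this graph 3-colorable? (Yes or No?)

Yes

The chromatic number is 3. x3, x6, x8 form a triangle, so at least 3 colors are needed.
3 colors suffice: color 1 → {x4, x8}; color 2 → {x2, x5, x6}; color 3 → {x1, x3, x7}.
That is already a proper 3-coloring.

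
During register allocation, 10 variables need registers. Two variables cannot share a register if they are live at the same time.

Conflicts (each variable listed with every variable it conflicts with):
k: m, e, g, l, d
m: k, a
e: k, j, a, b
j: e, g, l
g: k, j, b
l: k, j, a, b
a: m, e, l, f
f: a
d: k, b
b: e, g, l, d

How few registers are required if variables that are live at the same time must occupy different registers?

2

k and g conflict, so at least 2 registers are needed.
A valid assignment using 2 registers: k=1, m=2, e=2, j=1, g=2, l=2, a=1, f=2, d=2, b=1. Every pair that conflicts lands in different registers.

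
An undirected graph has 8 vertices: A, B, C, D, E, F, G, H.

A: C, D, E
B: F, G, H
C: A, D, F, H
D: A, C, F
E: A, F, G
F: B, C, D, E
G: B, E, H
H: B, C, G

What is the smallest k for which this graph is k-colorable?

C, D, F form a triangle, so at least 3 colors are needed.
One proper 3-coloring: A=blue, B=red, C=red, D=green, E=red, F=blue, G=green, H=blue. Every edge joins two different colors.

3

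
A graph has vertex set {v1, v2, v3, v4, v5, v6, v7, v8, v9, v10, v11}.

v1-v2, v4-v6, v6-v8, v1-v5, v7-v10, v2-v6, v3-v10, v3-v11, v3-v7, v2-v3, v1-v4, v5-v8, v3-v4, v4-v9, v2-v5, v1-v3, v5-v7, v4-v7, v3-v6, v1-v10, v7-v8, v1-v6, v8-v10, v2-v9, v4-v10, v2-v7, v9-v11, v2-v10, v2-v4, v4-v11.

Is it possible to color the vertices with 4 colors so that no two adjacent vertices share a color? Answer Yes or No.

No

v1, v2, v3, v4, v6 are mutually adjacent (a clique of size 5), so at least 5 colors are needed.
So 4 colors are not enough.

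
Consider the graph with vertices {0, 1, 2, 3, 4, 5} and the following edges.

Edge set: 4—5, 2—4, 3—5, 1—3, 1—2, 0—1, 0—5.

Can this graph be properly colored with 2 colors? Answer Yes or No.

The cycle 1-2-4-5-3-1 has odd length 5, so it cannot be 2-colored; at least 3 colors are needed.
So 2 colors are not enough.

No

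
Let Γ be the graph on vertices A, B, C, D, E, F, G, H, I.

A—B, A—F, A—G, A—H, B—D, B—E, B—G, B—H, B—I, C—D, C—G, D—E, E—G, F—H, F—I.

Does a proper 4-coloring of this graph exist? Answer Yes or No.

The chromatic number is 3. A, F, H are mutually adjacent, so at least 3 colors are needed.
A valid assignment using 3 colors: A=2, B=1, C=1, D=3, E=2, F=1, G=3, H=3, I=2.
Since 4 ≥ 3, a proper 4-coloring certainly exists.

Yes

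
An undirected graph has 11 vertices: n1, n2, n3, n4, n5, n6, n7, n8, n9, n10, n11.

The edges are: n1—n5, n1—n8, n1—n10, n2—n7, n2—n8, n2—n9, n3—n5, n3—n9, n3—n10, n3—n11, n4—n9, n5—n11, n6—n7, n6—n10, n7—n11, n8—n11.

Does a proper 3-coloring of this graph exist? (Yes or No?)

Yes

The chromatic number is 3. n3, n5, n11 are pairwise adjacent, so at least 3 colors are needed.
3 colors suffice: color 1 → {n1, n2, n3, n4, n6}; color 2 → {n9, n10, n11}; color 3 → {n5, n7, n8}.
That is already a proper 3-coloring.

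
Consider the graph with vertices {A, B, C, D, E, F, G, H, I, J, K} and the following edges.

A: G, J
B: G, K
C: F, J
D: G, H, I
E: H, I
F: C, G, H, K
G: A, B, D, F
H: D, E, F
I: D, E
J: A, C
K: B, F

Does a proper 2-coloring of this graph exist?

The cycle F-C-J-A-G-F has odd length 5, so it cannot be 2-colored; at least 3 colors are needed.
So 2 colors are not enough.

No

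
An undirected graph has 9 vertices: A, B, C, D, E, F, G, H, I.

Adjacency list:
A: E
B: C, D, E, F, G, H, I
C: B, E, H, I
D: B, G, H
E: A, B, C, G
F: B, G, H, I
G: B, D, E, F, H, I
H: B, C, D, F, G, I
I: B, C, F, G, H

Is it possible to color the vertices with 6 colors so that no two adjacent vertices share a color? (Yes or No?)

The chromatic number is 5. B, F, G, H, I are pairwise adjacent (a clique of size 5), so at least 5 colors are needed.
A valid assignment using 5 colors: A=red, B=red, C=green, D=yellow, E=blue, F=purple, G=green, H=blue, I=yellow.
Since 6 ≥ 5, a proper 6-coloring certainly exists.

Yes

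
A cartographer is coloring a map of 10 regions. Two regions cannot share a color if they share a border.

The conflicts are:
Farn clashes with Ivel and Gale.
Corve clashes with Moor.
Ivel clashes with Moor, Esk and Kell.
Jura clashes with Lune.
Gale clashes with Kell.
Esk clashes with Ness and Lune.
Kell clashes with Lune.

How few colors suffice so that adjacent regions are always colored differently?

2

Ivel and Kell conflict, so at least 2 colors are needed.
A valid assignment using 2 colors: Farn=2, Corve=1, Ivel=1, Jura=2, Gale=1, Moor=2, Esk=2, Kell=2, Ness=1, Lune=1. No two conflicting regions share a color.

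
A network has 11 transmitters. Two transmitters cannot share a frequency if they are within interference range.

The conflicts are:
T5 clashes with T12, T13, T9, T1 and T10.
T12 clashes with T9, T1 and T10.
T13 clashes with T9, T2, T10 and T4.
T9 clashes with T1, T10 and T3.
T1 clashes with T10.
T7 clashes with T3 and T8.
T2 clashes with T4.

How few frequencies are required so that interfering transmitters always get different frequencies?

5

T5, T12, T9, T1, T10 all conflict with each other, so at least 5 frequencies are needed.
5 frequencies suffice: frequency 1 → {T9, T7, T4}; frequency 2 → {T5, T2, T3, T8}; frequency 3 → {T13, T1}; frequency 4 → {T10}; frequency 5 → {T12}. Each listed conflict is separated.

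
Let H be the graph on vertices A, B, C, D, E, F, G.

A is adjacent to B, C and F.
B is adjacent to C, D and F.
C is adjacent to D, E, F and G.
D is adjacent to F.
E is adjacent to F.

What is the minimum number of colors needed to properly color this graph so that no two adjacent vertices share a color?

4

A, B, C, F form a clique, so at least 4 colors are needed.
4 colors suffice: color 1 → {C}; color 2 → {F, G}; color 3 → {B, E}; color 4 → {A, D}. Every edge joins two different colors.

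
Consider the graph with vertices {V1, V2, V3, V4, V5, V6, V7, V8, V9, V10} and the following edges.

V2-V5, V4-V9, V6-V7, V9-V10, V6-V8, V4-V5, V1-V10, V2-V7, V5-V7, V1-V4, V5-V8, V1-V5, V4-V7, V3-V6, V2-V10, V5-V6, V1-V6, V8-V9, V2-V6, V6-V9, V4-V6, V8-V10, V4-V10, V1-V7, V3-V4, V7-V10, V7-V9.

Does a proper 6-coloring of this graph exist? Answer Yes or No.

The chromatic number is 5. V1, V4, V5, V6, V7 are pairwise adjacent (a clique of size 5), so at least 5 colors are needed.
5 colors suffice: V1=5, V2=3, V3=2, V4=3, V5=4, V6=1, V7=2, V8=2, V9=4, V10=1.
Since 6 ≥ 5, a proper 6-coloring certainly exists.

Yes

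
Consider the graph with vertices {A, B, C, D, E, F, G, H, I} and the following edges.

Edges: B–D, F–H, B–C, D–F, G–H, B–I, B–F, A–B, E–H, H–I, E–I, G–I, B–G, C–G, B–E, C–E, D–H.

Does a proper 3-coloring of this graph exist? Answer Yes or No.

The chromatic number is 3. D, F, H are mutually adjacent, so at least 3 colors are needed.
3 colors suffice: color 1 → {B, H}; color 2 → {A, E, F, G}; color 3 → {C, D, I}.
That is already a proper 3-coloring.

Yes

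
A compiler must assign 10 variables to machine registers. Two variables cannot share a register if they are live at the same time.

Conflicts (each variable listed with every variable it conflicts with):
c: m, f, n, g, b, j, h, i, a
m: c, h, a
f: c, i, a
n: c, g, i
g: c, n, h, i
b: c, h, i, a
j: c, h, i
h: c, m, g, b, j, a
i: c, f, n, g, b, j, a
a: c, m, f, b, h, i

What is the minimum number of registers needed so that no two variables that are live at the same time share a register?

4

c, m, h, a pairwise conflict, so at least 4 registers are needed.
Using 4 registers: c=1, m=4, f=4, n=4, g=3, b=4, j=3, h=2, i=2, a=3. Each listed conflict is separated.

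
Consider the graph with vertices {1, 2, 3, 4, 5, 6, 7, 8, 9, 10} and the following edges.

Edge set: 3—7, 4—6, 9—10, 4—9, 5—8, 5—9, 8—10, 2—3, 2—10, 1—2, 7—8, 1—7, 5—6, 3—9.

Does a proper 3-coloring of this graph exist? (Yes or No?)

Yes

The chromatic number is 3. The cycle 9-5-8-7-3-9 has odd length 5, so it cannot be 2-colored; at least 3 colors are needed.
One proper 3-coloring: 1=blue, 2=red, 3=blue, 4=blue, 5=blue, 6=red, 7=green, 8=red, 9=red, 10=blue.
That is already a proper 3-coloring.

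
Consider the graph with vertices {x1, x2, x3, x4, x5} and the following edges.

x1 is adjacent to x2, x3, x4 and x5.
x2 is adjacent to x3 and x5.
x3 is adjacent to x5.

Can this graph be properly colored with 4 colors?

The chromatic number is 4. x1, x2, x3, x5 are mutually adjacent (a clique of size 4), so at least 4 colors are needed.
4 colors suffice: color red → {x1}; color blue → {x3, x4}; color green → {x2}; color yellow → {x5}.
That is already a proper 4-coloring.

Yes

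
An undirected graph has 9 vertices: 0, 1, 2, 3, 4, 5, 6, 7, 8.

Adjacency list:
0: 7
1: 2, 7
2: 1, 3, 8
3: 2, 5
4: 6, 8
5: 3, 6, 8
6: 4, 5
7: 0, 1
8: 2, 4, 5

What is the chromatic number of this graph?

5 and 8 are adjacent, so at least 2 colors are needed.
A valid assignment using 2 colors: 0=b, 1=b, 2=a, 3=b, 4=a, 5=a, 6=b, 7=a, 8=b. Each edge has distinct colors on its endpoints.

2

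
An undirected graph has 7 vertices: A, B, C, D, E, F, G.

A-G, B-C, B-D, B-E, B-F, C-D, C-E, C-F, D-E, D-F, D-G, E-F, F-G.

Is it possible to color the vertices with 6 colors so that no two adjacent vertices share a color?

Yes

The chromatic number is 5. B, C, D, E, F form a clique, so at least 5 colors are needed.
5 colors suffice: A=red, B=purple, C=yellow, D=blue, E=green, F=red, G=green.
Since 6 ≥ 5, a proper 6-coloring certainly exists.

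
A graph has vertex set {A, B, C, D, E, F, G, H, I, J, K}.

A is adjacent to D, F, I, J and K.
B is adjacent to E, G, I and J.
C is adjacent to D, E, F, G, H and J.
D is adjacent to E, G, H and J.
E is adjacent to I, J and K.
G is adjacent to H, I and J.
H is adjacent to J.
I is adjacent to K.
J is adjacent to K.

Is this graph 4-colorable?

No

C, D, G, H, J are mutually adjacent (a clique of size 5), so at least 5 colors are needed.
So 4 colors are not enough.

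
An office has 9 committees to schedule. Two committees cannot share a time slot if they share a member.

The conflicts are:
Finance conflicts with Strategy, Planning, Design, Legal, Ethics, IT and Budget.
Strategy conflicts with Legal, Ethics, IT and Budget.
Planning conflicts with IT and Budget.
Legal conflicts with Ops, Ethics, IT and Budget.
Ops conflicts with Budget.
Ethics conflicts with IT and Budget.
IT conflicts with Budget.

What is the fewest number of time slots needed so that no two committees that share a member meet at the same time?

Finance, Strategy, Legal, Ethics, IT, Budget all conflict with each other, so at least 6 time slots are needed.
6 time slots suffice: time slot 1 → {Design, Budget}; time slot 2 → {Finance, Ops}; time slot 3 → {IT}; time slot 4 → {Planning, Legal}; time slot 5 → {Ethics}; time slot 6 → {Strategy}. Every pair that conflicts lands in different time slots.

6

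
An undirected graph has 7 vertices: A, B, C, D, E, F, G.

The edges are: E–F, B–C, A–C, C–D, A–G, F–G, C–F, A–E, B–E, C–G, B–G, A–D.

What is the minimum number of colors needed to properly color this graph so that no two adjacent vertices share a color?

3

B, C, G form a triangle, so at least 3 colors are needed.
3 colors suffice: A=green, B=green, C=red, D=blue, E=red, F=green, G=blue. Each edge has distinct colors on its endpoints.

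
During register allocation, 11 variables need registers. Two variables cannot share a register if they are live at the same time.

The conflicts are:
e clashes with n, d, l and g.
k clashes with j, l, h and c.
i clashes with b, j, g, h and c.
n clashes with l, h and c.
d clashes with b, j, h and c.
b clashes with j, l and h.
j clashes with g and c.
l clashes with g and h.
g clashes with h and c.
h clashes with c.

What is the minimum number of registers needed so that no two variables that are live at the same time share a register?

4

i, g, h, c are mutually in conflict, so at least 4 registers are needed.
4 registers suffice: register 1 → {e, j, h}; register 2 → {l, c}; register 3 → {k, n, b, g}; register 4 → {i, d}. Every pair that conflicts lands in different registers.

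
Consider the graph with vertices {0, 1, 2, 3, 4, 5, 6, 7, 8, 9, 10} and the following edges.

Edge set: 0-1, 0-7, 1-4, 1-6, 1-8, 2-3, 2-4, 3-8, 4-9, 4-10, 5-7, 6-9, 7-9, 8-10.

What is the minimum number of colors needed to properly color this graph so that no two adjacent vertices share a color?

The cycle 8-3-2-4-1-8 has odd length 5, so it cannot be 2-colored; at least 3 colors are needed.
3 colors suffice: color a → {1, 2, 7, 10}; color b → {0, 4, 5, 6, 8}; color c → {3, 9}. Each edge has distinct colors on its endpoints.

3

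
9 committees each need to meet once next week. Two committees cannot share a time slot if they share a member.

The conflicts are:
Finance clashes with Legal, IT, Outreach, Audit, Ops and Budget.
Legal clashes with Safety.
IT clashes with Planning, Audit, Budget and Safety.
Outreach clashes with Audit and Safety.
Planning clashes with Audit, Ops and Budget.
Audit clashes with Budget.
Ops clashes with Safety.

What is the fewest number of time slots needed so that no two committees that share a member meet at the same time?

IT, Planning, Audit, Budget are mutually in conflict, so at least 4 time slots are needed.
Using 4 time slots: Finance=1, Legal=2, IT=2, Outreach=2, Planning=1, Audit=3, Ops=2, Budget=4, Safety=1. Each listed conflict is separated.

4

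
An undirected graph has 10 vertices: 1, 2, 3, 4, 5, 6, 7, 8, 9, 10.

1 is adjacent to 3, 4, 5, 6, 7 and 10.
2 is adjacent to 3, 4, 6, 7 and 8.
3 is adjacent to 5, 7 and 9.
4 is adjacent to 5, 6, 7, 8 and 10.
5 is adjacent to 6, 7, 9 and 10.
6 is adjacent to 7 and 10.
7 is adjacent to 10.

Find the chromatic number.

1, 4, 5, 6, 7, 10 are pairwise adjacent (a clique of size 6), so at least 6 colors are needed.
6 colors suffice: 1=d, 2=c, 3=b, 4=b, 5=c, 6=e, 7=a, 8=a, 9=a, 10=f. Every edge joins two different colors.

6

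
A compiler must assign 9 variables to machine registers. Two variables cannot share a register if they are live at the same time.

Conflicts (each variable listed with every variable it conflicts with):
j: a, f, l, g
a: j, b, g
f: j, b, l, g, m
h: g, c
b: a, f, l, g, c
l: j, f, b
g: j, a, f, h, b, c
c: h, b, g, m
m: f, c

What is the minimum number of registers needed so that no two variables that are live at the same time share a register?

3

b, g, c pairwise conflict, so at least 3 registers are needed.
3 registers suffice: register 1 → {l, g, m}; register 2 → {j, h, b}; register 3 → {a, f, c}. Each listed conflict is separated.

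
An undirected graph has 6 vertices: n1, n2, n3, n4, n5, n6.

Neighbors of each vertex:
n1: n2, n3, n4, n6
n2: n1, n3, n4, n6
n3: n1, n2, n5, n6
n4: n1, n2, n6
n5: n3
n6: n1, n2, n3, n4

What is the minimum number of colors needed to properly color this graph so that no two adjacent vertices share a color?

4

n1, n2, n4, n6 are mutually adjacent (a clique of size 4), so at least 4 colors are needed.
One proper 4-coloring: n1=blue, n2=red, n3=yellow, n4=yellow, n5=red, n6=green. Every edge joins two different colors.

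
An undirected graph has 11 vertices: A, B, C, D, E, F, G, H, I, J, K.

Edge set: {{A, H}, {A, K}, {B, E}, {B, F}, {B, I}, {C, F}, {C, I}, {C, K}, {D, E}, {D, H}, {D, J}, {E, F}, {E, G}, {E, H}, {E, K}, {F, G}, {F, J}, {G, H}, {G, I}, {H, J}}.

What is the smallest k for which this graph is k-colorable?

D, H, J are mutually adjacent, so at least 3 colors are needed.
3 colors suffice: color 1 → {A, E, I, J}; color 2 → {F, H, K}; color 3 → {B, C, D, G}. No two adjacent vertices share a color.

3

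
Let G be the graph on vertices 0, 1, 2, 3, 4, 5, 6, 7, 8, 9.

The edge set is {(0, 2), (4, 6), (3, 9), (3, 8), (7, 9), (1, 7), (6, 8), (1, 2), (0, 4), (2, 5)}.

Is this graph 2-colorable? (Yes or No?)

The cycle 2-1-7-9-3-8-6-4-0-2 has odd length 9, so it cannot be 2-colored; at least 3 colors are needed.
So 2 colors are not enough.

No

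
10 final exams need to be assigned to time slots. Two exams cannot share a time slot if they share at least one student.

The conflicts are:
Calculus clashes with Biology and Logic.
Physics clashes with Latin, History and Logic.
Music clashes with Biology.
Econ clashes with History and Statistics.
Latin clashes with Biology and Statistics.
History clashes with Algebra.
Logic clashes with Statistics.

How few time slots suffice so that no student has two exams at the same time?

The cycle Latin-Statistics-Logic-Calculus-Biology-Latin has odd length 5, so it cannot be 2-colored; at least 3 time slots are needed.
3 time slots suffice: Calculus=2, Physics=2, Music=2, Econ=3, Latin=3, History=1, Biology=1, Logic=1, Algebra=2, Statistics=2. No two conflicting exams share a time slot.

3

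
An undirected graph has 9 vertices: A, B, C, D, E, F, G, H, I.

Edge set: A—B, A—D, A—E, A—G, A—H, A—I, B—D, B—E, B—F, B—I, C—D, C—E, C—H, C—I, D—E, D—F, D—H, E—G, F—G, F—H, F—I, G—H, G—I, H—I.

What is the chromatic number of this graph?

4

A, B, D, E form a clique, so at least 4 colors are needed.
4 colors suffice: color 1 → {A, C, F}; color 2 → {D, I}; color 3 → {E, H}; color 4 → {B, G}. Every edge joins two different colors.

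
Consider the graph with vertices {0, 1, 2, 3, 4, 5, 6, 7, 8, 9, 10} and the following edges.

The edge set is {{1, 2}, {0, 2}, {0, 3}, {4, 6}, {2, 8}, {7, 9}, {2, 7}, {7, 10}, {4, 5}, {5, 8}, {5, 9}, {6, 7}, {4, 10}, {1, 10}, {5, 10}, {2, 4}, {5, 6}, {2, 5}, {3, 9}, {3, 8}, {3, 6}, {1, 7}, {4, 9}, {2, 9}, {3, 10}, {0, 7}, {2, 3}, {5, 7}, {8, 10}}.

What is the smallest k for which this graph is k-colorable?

4

2, 5, 7, 9 are mutually adjacent (a clique of size 4), so at least 4 colors are needed.
4 colors suffice: color a → {2, 6, 10}; color b → {1, 3, 5}; color c → {4, 7, 8}; color d → {0, 9}. Each edge has distinct colors on its endpoints.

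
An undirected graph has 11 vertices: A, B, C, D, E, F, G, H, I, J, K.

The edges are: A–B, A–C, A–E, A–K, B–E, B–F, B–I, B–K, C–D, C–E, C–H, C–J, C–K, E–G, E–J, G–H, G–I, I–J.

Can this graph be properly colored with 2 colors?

A, B, E are pairwise adjacent, so at least 3 colors are needed.
So 2 colors are not enough.

No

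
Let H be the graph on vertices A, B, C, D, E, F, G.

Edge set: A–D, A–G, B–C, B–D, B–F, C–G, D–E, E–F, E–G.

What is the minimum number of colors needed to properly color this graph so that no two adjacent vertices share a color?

3

The cycle C-B-F-E-G-C has odd length 5, so it cannot be 2-colored; at least 3 colors are needed.
3 colors suffice: A=2, B=2, C=3, D=1, E=2, F=1, G=1. Each edge has distinct colors on its endpoints.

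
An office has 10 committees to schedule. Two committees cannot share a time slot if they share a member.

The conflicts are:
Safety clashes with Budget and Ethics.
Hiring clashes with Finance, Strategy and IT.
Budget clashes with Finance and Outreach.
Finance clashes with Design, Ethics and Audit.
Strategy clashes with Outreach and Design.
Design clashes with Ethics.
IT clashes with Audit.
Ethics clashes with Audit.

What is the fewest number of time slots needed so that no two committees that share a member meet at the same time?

Finance, Ethics, Audit all conflict with each other, so at least 3 time slots are needed.
3 time slots suffice: time slot 1 → {Safety, Finance, Strategy, IT}; time slot 2 → {Hiring, Budget, Ethics}; time slot 3 → {Outreach, Design, Audit}. Every pair that conflicts lands in different time slots.

3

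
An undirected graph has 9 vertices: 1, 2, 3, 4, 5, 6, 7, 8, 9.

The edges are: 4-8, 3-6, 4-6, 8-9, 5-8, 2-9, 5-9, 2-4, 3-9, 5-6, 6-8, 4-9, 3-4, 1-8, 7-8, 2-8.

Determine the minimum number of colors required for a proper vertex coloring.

4

2, 4, 8, 9 are mutually adjacent (a clique of size 4), so at least 4 colors are needed.
4 colors suffice: color red → {3, 8}; color blue → {1, 4, 5, 7}; color green → {6, 9}; color yellow → {2}. No two adjacent vertices share a color.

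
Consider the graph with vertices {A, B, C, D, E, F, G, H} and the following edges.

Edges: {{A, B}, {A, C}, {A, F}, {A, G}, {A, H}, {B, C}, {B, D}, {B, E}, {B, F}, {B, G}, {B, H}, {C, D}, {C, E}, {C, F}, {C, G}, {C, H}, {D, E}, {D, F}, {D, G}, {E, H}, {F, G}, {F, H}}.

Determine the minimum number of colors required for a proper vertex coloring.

A, B, C, F, G form a clique, so at least 5 colors are needed.
5 colors suffice: color 1 → {B}; color 2 → {C}; color 3 → {E, F}; color 4 → {G, H}; color 5 → {A, D}. Every edge joins two different colors.

5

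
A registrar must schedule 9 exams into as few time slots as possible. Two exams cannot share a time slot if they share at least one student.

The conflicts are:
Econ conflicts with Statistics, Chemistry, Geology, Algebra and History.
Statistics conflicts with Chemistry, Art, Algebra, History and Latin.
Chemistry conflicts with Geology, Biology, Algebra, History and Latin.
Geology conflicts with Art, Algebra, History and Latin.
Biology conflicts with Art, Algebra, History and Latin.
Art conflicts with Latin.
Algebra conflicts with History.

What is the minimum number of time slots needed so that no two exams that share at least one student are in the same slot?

Econ, Chemistry, Geology, Algebra, History all conflict with each other, so at least 5 time slots are needed.
5 time slots suffice: time slot 1 → {Chemistry, Art}; time slot 2 → {Algebra, Latin}; time slot 3 → {Statistics, Geology, Biology}; time slot 4 → {History}; time slot 5 → {Econ}. Each listed conflict is separated.

5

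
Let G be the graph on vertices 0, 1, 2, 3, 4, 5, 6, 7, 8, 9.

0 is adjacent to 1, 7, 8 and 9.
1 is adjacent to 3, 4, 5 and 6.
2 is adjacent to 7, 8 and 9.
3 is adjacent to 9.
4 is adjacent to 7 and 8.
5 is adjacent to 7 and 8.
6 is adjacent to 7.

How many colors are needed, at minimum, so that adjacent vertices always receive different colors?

4 and 8 are adjacent, so at least 2 colors are needed.
One proper 2-coloring: 0=b, 1=a, 2=b, 3=b, 4=b, 5=b, 6=b, 7=a, 8=a, 9=a. Each edge has distinct colors on its endpoints.

2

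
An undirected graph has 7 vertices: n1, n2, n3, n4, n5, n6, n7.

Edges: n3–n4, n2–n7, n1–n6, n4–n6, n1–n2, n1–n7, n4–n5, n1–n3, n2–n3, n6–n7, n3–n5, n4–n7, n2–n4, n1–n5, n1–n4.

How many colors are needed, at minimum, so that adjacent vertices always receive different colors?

n1, n2, n3, n4 form a clique, so at least 4 colors are needed.
4 colors suffice: color red → {n4}; color blue → {n1}; color green → {n3, n7}; color yellow → {n2, n5, n6}. No two adjacent vertices share a color.

4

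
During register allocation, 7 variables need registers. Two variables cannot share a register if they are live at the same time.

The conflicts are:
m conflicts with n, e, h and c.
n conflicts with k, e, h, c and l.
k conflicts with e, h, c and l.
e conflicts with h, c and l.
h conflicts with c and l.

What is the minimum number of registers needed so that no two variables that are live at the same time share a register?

n, k, e, h, l are mutually in conflict, so at least 5 registers are needed.
Using 5 registers: m=4, n=1, k=4, e=3, h=2, c=5, l=5. Each listed conflict is separated.

5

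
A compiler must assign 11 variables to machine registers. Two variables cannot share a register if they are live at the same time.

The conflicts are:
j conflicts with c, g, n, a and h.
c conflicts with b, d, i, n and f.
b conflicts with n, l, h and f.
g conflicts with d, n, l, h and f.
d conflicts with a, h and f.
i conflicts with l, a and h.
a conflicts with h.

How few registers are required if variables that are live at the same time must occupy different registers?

d, a, h all conflict with each other, so at least 3 registers are needed.
3 registers suffice: register 1 → {n, l, h, f}; register 2 → {c, g, a}; register 3 → {j, b, d, i}. No two conflicting variables share a register.

3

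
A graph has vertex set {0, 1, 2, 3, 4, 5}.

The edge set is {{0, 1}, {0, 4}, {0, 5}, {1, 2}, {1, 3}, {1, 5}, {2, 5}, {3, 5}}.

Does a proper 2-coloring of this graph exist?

1, 3, 5 are pairwise adjacent, so at least 3 colors are needed.
So 2 colors are not enough.

No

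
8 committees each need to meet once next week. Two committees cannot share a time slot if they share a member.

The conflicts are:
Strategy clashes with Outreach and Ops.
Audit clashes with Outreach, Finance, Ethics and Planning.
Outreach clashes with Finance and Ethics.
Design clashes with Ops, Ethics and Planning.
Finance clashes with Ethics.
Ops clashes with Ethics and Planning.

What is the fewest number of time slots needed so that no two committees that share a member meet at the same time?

Audit, Outreach, Finance, Ethics pairwise conflict, so at least 4 time slots are needed.
A valid assignment using 4 time slots: Strategy=1, Audit=2, Outreach=3, Design=3, Finance=4, Ops=2, Ethics=1, Planning=1. Every pair that conflicts lands in different time slots.

4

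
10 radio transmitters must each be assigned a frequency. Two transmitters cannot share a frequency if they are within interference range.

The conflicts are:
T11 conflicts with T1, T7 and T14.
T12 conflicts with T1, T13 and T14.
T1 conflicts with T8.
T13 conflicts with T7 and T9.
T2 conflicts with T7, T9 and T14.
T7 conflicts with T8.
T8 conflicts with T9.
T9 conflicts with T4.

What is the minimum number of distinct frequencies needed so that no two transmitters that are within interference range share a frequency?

The cycle T11-T7-T13-T12-T1-T11 has odd length 5, so it cannot be 2-colored; at least 3 frequencies are needed.
Using 3 frequencies: T11=2, T12=3, T1=1, T13=2, T2=2, T7=1, T8=2, T9=1, T4=2, T14=1. No two conflicting transmitters share a frequency.

3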